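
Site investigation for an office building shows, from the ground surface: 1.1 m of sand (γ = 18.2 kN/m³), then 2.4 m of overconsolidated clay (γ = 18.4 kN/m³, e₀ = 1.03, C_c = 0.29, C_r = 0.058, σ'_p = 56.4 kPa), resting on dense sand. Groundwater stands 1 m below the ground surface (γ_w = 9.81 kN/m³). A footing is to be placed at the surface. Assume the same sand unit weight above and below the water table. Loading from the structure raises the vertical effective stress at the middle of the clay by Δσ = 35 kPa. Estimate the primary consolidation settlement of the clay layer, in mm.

Mid-depth of clay below the ground surface: z = 1.1 + 2.4/2 = 2.3 m.
Total vertical stress at mid-clay: σ_v = 18.2×1.1 + 18.4×1.2 = 42.1 kPa.
Pore pressure: u = 9.81×(2.3 − 1) = 12.753 kPa.
Initial effective stress: σ'_0 = σ_v − u = 42.1 − 12.753 = 29.347 kPa.
Final effective stress: σ'_f = 29.347 + 35 = 64.347 kPa.
σ'_f = 64.347 > σ'_p = 56.4 kPa, so the stress path crosses the preconsolidation pressure — recompression up to σ'_p, then virgin compression beyond:
S_c = H/(1+e₀)·[C_r·log₁₀(σ'_p/σ'_0) + C_c·log₁₀(σ'_f/σ'_p)]
    = 2.4/2.03 × [0.058×log₁₀(56.4/29.347) + 0.29×log₁₀(64.347/56.4)]
    = 1.1823 × [0.016455 + 0.016602] = 0.03908 m

S_c ≈ 39.1 mm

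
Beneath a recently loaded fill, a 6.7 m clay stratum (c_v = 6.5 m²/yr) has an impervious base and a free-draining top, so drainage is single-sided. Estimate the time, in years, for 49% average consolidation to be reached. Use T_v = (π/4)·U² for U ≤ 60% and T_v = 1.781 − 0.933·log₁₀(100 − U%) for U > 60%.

Drainage path length: H_d = H = 6.7 m (single drainage).
U ≤ 60%: T_v = (π/4)·U² = (π/4)×0.49² = 0.18857.
t = T_v·H_d²/c_v = 0.18857×6.7²/6.5 = 1.302 years.

t ≈ 1.3 years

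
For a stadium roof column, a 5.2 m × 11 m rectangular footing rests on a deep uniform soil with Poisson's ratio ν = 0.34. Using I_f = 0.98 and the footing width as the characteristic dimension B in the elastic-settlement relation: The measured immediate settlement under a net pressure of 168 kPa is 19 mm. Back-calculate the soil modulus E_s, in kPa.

E_s ≈ 39900 kPa

S_e = q·B·(1−ν²)/E_s · I_f  ⇒  E_s = q·B·(1−ν²)·I_f / S_e.
E_s = 168 × 5.2 × 0.8844 × 0.98 / 0.019 = 39850 kPa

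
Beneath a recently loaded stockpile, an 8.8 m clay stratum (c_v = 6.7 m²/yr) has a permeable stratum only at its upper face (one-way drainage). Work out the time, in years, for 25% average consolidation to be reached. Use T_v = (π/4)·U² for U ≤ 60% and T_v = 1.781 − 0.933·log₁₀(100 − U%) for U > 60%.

Drainage path length: H_d = H = 8.8 m (single drainage).
U ≤ 60%: T_v = (π/4)·U² = (π/4)×0.25² = 0.049087.
t = T_v·H_d²/c_v = 0.049087×8.8²/6.7 = 0.5674 years.

t ≈ 0.567 years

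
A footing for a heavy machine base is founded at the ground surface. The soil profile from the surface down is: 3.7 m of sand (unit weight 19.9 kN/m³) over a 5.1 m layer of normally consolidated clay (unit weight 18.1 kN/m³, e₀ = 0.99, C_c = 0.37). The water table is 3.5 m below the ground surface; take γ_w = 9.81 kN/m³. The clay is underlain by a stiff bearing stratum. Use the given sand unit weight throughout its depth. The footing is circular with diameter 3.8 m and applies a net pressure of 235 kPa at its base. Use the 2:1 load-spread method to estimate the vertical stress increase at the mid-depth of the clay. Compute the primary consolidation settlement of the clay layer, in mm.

Mid-depth of clay below the ground surface: z = 3.7 + 5.1/2 = 6.25 m.
Total vertical stress at mid-clay: σ_v = 19.9×3.7 + 18.1×2.55 = 119.78 kPa.
Pore pressure: u = 9.81×(6.25 − 3.5) = 26.978 kPa.
Initial effective stress: σ'_0 = σ_v − u = 119.78 − 26.978 = 92.802 kPa.
Stress increase at mid-clay by the 2:1 spreading method:
Δσ ≈ qD²/(D+z)² = 235×3.8²/(3.8+6.25)² = 33.597 kPa
Final effective stress: σ'_f = σ'_0 + Δσ = 92.802 + 33.597 = 126.4 kPa.
Normally consolidated clay, so the full stress increment lies on the virgin compression line:
S_c = C_c·H/(1+e₀)·log₁₀(σ'_f/σ'_0) = 0.37×5.1/(1+0.99)×log₁₀(126.4/92.802)
    = 0.94824 × 0.13419 = 0.1272 m

S_c ≈ 127 mm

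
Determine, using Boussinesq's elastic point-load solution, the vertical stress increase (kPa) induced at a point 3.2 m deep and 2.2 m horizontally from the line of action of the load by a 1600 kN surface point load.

Δσ_z ≈ 28.3 kPa

Boussinesq vertical stress below a point load on an elastic half-space:
Δσ_z = 3P/(2πz²) · [1 + (r/z)²]^(−5/2)
r/z = 2.2/3.2 = 0.6875; [1+(r/z)²]^(−5/2) = 0.37997.
Δσ_z = 3×1600/(2π×3.2²) × 0.37997 = 74.604 × 0.37997 = 28.35 kPa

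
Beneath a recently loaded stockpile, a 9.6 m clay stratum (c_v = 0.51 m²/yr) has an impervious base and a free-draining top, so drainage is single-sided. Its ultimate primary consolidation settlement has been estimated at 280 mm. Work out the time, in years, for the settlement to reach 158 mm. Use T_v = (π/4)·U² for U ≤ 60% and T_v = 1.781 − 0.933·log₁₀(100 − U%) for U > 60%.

Drainage path length: H_d = H = 9.6 m (single drainage).
U = S(t)/S_ult = 158/280 = 0.5643.
U ≤ 60%: T_v = (π/4)·U² = (π/4)×0.56429² = 0.25009.
t = T_v·H_d²/c_v = 0.25009×9.6²/0.51 = 45.19 years.

t ≈ 45.2 years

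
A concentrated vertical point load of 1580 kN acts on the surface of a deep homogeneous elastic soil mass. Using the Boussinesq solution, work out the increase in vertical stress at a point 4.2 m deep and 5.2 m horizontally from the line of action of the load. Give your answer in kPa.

Δσ_z ≈ 4.19 kPa

Boussinesq vertical stress below a point load on an elastic half-space:
Δσ_z = 3P/(2πz²) · [1 + (r/z)²]^(−5/2)
r/z = 5.2/4.2 = 1.2381; [1+(r/z)²]^(−5/2) = 0.097941.
Δσ_z = 3×1580/(2π×4.2²) × 0.097941 = 42.766 × 0.097941 = 4.189 kPa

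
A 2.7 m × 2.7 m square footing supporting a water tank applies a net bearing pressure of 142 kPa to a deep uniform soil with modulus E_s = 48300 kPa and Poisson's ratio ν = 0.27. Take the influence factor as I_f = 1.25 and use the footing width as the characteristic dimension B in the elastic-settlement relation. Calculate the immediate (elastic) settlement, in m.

Immediate (elastic) settlement: S_e = q·B·(1−ν²)/E_s · I_f.
S_e = 142 × 2.7 × (1 − 0.27²) / 48300 × 1.25
    = 142 × 2.7 × 0.9271 / 48300 × 1.25
    = 0.009199 m

S_e ≈ 0.0092 m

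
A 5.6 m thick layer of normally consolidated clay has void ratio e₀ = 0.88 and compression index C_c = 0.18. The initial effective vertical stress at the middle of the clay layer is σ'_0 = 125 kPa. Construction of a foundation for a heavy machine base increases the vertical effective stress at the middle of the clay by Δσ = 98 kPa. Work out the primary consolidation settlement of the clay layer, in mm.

Final effective stress: σ'_f = σ'_0 + Δσ = 125 + 98 = 223 kPa.
Normally consolidated clay, so the full stress increment lies on the virgin compression line:
S_c = C_c·H/(1+e₀)·log₁₀(σ'_f/σ'_0) = 0.18×5.6/(1+0.88)×log₁₀(223/125)
    = 0.53617 × 0.25139 = 0.1348 m

S_c ≈ 135 mm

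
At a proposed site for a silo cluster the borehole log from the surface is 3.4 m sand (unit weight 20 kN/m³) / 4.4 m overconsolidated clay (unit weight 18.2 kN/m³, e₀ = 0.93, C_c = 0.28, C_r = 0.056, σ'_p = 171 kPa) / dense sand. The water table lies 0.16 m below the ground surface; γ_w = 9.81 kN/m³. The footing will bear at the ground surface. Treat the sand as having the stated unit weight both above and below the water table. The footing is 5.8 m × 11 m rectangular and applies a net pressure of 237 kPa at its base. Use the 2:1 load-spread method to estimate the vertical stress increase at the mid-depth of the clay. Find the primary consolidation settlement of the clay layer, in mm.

Mid-depth of clay below the ground surface: z = 3.4 + 4.4/2 = 5.6 m.
Total vertical stress at mid-clay: σ_v = 20×3.4 + 18.2×2.2 = 108.04 kPa.
Pore pressure: u = 9.81×(5.6 − 0.16) = 53.366 kPa.
Initial effective stress: σ'_0 = σ_v − u = 108.04 − 53.366 = 54.674 kPa.
Stress increase at mid-clay by the 2:1 spreading method:
Δσ = qBL/((B+z)(L+z)) = 237×5.8×11/((5.8+5.6)(11+5.6)) = 79.902 kPa
Final effective stress: σ'_f = 54.674 + 79.902 = 134.58 kPa.
σ'_f = 134.58 ≤ σ'_p = 171 kPa, so the clay remains overconsolidated and only the recompression index applies:
S_c = C_r·H/(1+e₀)·log₁₀(σ'_f/σ'_0) = 0.056×4.4/1.93×log₁₀(134.58/54.674)
    = 0.12767 × 0.3912 = 0.04994 m

S_c ≈ 49.9 mm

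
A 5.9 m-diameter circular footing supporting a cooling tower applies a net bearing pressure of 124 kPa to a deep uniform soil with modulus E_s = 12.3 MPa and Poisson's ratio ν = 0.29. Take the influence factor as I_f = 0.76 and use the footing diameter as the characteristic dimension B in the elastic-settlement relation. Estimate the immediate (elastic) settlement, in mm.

S_e ≈ 41.4 mm

Immediate (elastic) settlement: S_e = q·B·(1−ν²)/E_s · I_f.
E_s = 12.3 MPa = 12300 kPa.
S_e = 124 × 5.9 × (1 − 0.29²) / 12300 × 0.76
    = 124 × 5.9 × 0.9159 / 12300 × 0.76
    = 0.0414 m = 41.4 mm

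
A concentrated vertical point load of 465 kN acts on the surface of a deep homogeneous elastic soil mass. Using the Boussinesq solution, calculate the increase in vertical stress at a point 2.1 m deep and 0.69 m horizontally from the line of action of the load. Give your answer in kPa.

Δσ_z ≈ 39 kPa

Boussinesq vertical stress below a point load on an elastic half-space:
Δσ_z = 3P/(2πz²) · [1 + (r/z)²]^(−5/2)
r/z = 0.69/2.1 = 0.32857; [1+(r/z)²]^(−5/2) = 0.77391.
Δσ_z = 3×465/(2π×2.1²) × 0.77391 = 50.345 × 0.77391 = 38.96 kPa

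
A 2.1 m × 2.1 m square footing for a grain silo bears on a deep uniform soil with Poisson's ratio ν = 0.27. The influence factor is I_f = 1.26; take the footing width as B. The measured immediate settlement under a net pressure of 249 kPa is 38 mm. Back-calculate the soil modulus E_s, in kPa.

E_s ≈ 16100 kPa

S_e = q·B·(1−ν²)/E_s · I_f  ⇒  E_s = q·B·(1−ν²)·I_f / S_e.
E_s = 249 × 2.1 × 0.9271 × 1.26 / 0.038 = 16070 kPa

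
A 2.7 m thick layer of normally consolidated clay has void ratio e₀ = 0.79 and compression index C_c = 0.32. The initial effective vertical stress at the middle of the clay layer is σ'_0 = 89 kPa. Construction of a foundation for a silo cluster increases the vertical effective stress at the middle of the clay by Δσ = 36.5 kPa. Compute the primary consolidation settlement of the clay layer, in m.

Final effective stress: σ'_f = σ'_0 + Δσ = 89 + 36.5 = 125.5 kPa.
Normally consolidated clay, so the full stress increment lies on the virgin compression line:
S_c = C_c·H/(1+e₀)·log₁₀(σ'_f/σ'_0) = 0.32×2.7/(1+0.79)×log₁₀(125.5/89)
    = 0.48268 × 0.14925 = 0.07204 m

S_c ≈ 0.072 m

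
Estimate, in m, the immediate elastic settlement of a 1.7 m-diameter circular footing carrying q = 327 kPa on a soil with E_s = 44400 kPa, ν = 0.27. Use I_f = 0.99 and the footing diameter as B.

S_e ≈ 0.0115 m

Immediate (elastic) settlement: S_e = q·B·(1−ν²)/E_s · I_f.
S_e = 327 × 1.7 × (1 − 0.27²) / 44400 × 0.99
    = 327 × 1.7 × 0.9271 / 44400 × 0.99
    = 0.01149 m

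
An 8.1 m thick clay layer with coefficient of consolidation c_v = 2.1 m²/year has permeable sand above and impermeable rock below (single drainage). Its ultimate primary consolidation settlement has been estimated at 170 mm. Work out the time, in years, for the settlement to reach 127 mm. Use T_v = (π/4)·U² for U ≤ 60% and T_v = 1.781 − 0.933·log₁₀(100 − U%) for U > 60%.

t ≈ 14.7 years

Drainage path length: H_d = H = 8.1 m (single drainage).
U = S(t)/S_ult = 127/170 = 0.7471.
U > 60%: T_v = 1.781 − 0.933·log₁₀(100 − 74.706) = 0.47198.
t = T_v·H_d²/c_v = 0.47198×8.1²/2.1 = 14.75 years.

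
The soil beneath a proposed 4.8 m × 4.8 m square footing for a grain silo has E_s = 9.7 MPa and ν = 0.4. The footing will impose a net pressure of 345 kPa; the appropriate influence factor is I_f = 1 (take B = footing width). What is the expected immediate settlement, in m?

S_e ≈ 0.143 m

Immediate (elastic) settlement: S_e = q·B·(1−ν²)/E_s · I_f.
E_s = 9.7 MPa = 9700 kPa.
S_e = 345 × 4.8 × (1 − 0.4²) / 9700 × 1
    = 345 × 4.8 × 0.84 / 9700 × 1
    = 0.1434 m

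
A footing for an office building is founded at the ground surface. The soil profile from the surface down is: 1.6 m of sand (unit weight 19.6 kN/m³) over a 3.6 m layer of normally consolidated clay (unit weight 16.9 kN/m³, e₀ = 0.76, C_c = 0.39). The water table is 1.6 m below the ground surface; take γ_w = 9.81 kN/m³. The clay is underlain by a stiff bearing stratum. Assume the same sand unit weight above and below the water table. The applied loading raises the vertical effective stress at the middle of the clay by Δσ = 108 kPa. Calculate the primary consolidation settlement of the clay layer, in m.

Mid-depth of clay below the ground surface: z = 1.6 + 3.6/2 = 3.4 m.
Total vertical stress at mid-clay: σ_v = 19.6×1.6 + 16.9×1.8 = 61.78 kPa.
Pore pressure: u = 9.81×(3.4 − 1.6) = 17.658 kPa.
Initial effective stress: σ'_0 = σ_v − u = 61.78 − 17.658 = 44.122 kPa.
Final effective stress: σ'_f = σ'_0 + Δσ = 44.122 + 108 = 152.12 kPa.
Normally consolidated clay, so the full stress increment lies on the virgin compression line:
S_c = C_c·H/(1+e₀)·log₁₀(σ'_f/σ'_0) = 0.39×3.6/(1+0.76)×log₁₀(152.12/44.122)
    = 0.79773 × 0.53753 = 0.4288 m

S_c ≈ 0.429 m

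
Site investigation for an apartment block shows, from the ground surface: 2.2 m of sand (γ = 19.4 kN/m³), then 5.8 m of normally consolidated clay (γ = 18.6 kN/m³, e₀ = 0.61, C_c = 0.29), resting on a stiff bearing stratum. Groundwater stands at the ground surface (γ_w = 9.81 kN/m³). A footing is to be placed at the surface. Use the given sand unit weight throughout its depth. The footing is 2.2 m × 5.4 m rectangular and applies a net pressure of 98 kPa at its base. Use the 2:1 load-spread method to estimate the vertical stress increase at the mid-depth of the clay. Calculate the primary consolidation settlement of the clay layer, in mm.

Mid-depth of clay below the ground surface: z = 2.2 + 5.8/2 = 5.1 m.
Total vertical stress at mid-clay: σ_v = 19.4×2.2 + 18.6×2.9 = 96.62 kPa.
Pore pressure: u = 9.81×(5.1 − 0) = 50.031 kPa.
Initial effective stress: σ'_0 = σ_v − u = 96.62 − 50.031 = 46.589 kPa.
Stress increase at mid-clay by the 2:1 spreading method:
Δσ = qBL/((B+z)(L+z)) = 98×2.2×5.4/((2.2+5.1)(5.4+5.1)) = 15.189 kPa
Final effective stress: σ'_f = σ'_0 + Δσ = 46.589 + 15.189 = 61.778 kPa.
Normally consolidated clay, so the full stress increment lies on the virgin compression line:
S_c = C_c·H/(1+e₀)·log₁₀(σ'_f/σ'_0) = 0.29×5.8/(1+0.61)×log₁₀(61.778/46.589)
    = 1.0447 × 0.12255 = 0.128 m

S_c ≈ 128 mm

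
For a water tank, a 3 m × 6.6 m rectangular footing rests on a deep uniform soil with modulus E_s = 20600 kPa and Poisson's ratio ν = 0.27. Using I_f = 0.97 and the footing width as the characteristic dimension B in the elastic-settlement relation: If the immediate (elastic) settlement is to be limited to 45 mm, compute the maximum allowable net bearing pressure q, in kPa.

q ≈ 344 kPa

S_e = q·B·(1−ν²)/E_s · I_f  ⇒  q = S_e·E_s / (B·(1−ν²)·I_f).
q = 0.045 × 20600 / (3 × 0.9271 × 0.97) = 343.6 kPa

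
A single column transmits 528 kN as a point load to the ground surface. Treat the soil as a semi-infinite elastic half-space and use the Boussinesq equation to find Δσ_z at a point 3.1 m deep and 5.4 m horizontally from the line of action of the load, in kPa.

Boussinesq vertical stress below a point load on an elastic half-space:
Δσ_z = 3P/(2πz²) · [1 + (r/z)²]^(−5/2)
r/z = 5.4/3.1 = 1.7419; [1+(r/z)²]^(−5/2) = 0.030589.
Δσ_z = 3×528/(2π×3.1²) × 0.030589 = 26.233 × 0.030589 = 0.8024 kPa

Δσ_z ≈ 0.802 kPa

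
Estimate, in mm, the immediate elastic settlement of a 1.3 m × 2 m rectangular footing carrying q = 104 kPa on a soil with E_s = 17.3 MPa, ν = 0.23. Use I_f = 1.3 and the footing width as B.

Immediate (elastic) settlement: S_e = q·B·(1−ν²)/E_s · I_f.
E_s = 17.3 MPa = 17300 kPa.
S_e = 104 × 1.3 × (1 − 0.23²) / 17300 × 1.3
    = 104 × 1.3 × 0.9471 / 17300 × 1.3
    = 0.009622 m = 9.622 mm

S_e ≈ 9.62 mm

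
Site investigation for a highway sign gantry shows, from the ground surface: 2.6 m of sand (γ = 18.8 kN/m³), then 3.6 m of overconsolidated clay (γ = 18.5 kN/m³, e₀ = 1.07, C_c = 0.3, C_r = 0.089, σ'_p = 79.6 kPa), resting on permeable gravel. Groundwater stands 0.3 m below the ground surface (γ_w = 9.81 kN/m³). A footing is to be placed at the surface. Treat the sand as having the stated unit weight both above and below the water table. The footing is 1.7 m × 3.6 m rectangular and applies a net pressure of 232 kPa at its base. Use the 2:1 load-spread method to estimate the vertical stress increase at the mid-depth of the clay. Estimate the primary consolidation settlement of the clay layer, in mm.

S_c ≈ 35.4 mm

Mid-depth of clay below the ground surface: z = 2.6 + 3.6/2 = 4.4 m.
Total vertical stress at mid-clay: σ_v = 18.8×2.6 + 18.5×1.8 = 82.18 kPa.
Pore pressure: u = 9.81×(4.4 − 0.3) = 40.221 kPa.
Initial effective stress: σ'_0 = σ_v − u = 82.18 − 40.221 = 41.959 kPa.
Stress increase at mid-clay by the 2:1 spreading method:
Δσ = qBL/((B+z)(L+z)) = 232×1.7×3.6/((1.7+4.4)(3.6+4.4)) = 29.095 kPa
Final effective stress: σ'_f = 41.959 + 29.095 = 71.054 kPa.
σ'_f = 71.054 ≤ σ'_p = 79.6 kPa, so the clay remains overconsolidated and only the recompression index applies:
S_c = C_r·H/(1+e₀)·log₁₀(σ'_f/σ'_0) = 0.089×3.6/2.07×log₁₀(71.054/41.959)
    = 0.15478 × 0.22876 = 0.03541 m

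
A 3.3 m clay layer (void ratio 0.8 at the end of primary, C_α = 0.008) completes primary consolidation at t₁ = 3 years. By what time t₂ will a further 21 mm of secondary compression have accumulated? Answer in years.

S_s = C_α·H/(1+e_p)·log₁₀(t₂/t₁) ⇒ log₁₀(t₂/t₁) = S_s·(1+e_p)/(C_α·H).
log₁₀(t₂/t₁) = 0.021 × (1+0.8) / (0.008×3.3) = 1.432
t₂ = t₁ × 10^1.432 = 3 × 27.03 = 81.08 years

t₂ ≈ 81.1 years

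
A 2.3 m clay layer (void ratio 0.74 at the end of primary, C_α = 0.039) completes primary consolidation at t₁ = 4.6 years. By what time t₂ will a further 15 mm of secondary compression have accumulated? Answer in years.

t₂ ≈ 8.99 years

S_s = C_α·H/(1+e_p)·log₁₀(t₂/t₁) ⇒ log₁₀(t₂/t₁) = S_s·(1+e_p)/(C_α·H).
log₁₀(t₂/t₁) = 0.015 × (1+0.74) / (0.039×2.3) = 0.291
t₂ = t₁ × 10^0.291 = 4.6 × 1.954 = 8.989 years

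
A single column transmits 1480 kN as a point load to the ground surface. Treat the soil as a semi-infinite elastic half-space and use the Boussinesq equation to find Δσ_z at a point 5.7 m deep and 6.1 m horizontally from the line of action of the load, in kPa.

Δσ_z ≈ 3.23 kPa

Boussinesq vertical stress below a point load on an elastic half-space:
Δσ_z = 3P/(2πz²) · [1 + (r/z)²]^(−5/2)
r/z = 6.1/5.7 = 1.0702; [1+(r/z)²]^(−5/2) = 0.14835.
Δσ_z = 3×1480/(2π×5.7²) × 0.14835 = 21.75 × 0.14835 = 3.227 kPa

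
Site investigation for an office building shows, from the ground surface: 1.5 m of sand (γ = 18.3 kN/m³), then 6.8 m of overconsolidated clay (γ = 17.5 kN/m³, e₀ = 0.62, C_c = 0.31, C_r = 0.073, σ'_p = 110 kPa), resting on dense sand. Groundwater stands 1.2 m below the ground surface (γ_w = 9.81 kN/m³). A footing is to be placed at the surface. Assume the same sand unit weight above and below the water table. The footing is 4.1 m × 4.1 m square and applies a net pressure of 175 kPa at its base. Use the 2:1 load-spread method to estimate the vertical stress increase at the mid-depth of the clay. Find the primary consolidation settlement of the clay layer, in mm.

S_c ≈ 71.9 mm

Mid-depth of clay below the ground surface: z = 1.5 + 6.8/2 = 4.9 m.
Total vertical stress at mid-clay: σ_v = 18.3×1.5 + 17.5×3.4 = 86.95 kPa.
Pore pressure: u = 9.81×(4.9 − 1.2) = 36.297 kPa.
Initial effective stress: σ'_0 = σ_v − u = 86.95 − 36.297 = 50.653 kPa.
Stress increase at mid-clay by the 2:1 spreading method:
Δσ = qBL/((B+z)(L+z)) = 175×4.1×4.1/((4.1+4.9)(4.1+4.9)) = 36.318 kPa
Final effective stress: σ'_f = 50.653 + 36.318 = 86.971 kPa.
σ'_f = 86.971 ≤ σ'_p = 110 kPa, so the clay remains overconsolidated and only the recompression index applies:
S_c = C_r·H/(1+e₀)·log₁₀(σ'_f/σ'_0) = 0.073×6.8/1.62×log₁₀(86.971/50.653)
    = 0.30642 × 0.23477 = 0.07194 m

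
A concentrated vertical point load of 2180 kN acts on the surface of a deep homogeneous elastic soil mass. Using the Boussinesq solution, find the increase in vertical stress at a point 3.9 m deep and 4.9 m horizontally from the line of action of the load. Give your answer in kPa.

Boussinesq vertical stress below a point load on an elastic half-space:
Δσ_z = 3P/(2πz²) · [1 + (r/z)²]^(−5/2)
r/z = 4.9/3.9 = 1.2564; [1+(r/z)²]^(−5/2) = 0.09366.
Δσ_z = 3×2180/(2π×3.9²) × 0.09366 = 68.433 × 0.09366 = 6.409 kPa

Δσ_z ≈ 6.41 kPa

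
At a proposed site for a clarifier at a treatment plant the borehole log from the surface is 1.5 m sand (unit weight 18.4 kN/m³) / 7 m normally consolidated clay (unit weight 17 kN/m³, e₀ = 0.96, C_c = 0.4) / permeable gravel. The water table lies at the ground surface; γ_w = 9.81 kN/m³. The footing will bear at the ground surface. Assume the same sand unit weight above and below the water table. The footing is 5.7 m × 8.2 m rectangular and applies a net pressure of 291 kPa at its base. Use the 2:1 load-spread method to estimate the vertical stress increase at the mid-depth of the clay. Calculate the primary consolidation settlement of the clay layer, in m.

Mid-depth of clay below the ground surface: z = 1.5 + 7/2 = 5 m.
Total vertical stress at mid-clay: σ_v = 18.4×1.5 + 17×3.5 = 87.1 kPa.
Pore pressure: u = 9.81×(5 − 0) = 49.05 kPa.
Initial effective stress: σ'_0 = σ_v − u = 87.1 − 49.05 = 38.05 kPa.
Stress increase at mid-clay by the 2:1 spreading method:
Δσ = qBL/((B+z)(L+z)) = 291×5.7×8.2/((5.7+5)(8.2+5)) = 96.299 kPa
Final effective stress: σ'_f = σ'_0 + Δσ = 38.05 + 96.299 = 134.35 kPa.
Normally consolidated clay, so the full stress increment lies on the virgin compression line:
S_c = C_c·H/(1+e₀)·log₁₀(σ'_f/σ'_0) = 0.4×7/(1+0.96)×log₁₀(134.35/38.05)
    = 1.4286 × 0.54788 = 0.7827 m

S_c ≈ 0.783 m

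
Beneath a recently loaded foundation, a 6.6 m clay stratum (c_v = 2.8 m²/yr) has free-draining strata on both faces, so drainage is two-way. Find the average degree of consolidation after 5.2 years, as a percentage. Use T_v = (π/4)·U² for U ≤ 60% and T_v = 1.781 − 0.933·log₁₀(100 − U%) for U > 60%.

U ≈ 97 %

Drainage path length: H_d = H/2 = 3.3 m (double drainage).
T_v = c_v·t/H_d² = 2.8×5.2/3.3² = 1.337.
T_v = 1.337 corresponds to the U > 60% branch:
U = 1 − 10^((1.781 − T_v)/0.933)/100 = 0.9701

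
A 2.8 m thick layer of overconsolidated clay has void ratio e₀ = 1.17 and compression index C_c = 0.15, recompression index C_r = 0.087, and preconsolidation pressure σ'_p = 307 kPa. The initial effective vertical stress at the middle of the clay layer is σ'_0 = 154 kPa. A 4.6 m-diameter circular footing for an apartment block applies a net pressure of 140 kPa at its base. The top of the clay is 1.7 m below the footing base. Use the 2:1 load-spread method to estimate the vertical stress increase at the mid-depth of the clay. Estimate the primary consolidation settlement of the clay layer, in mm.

Mid-depth of clay below the footing base: z = 1.7 + 2.8/2 = 3.1 m.
Stress increase at mid-clay by the 2:1 spreading method:
Δσ ≈ qD²/(D+z)² = 140×4.6²/(4.6+3.1)² = 49.965 kPa
Final effective stress: σ'_f = 154 + 49.965 = 203.97 kPa.
σ'_f = 203.97 ≤ σ'_p = 307 kPa, so the clay remains overconsolidated and only the recompression index applies:
S_c = C_r·H/(1+e₀)·log₁₀(σ'_f/σ'_0) = 0.087×2.8/2.17×log₁₀(203.97/154)
    = 0.11226 × 0.12205 = 0.0137 m

S_c ≈ 13.7 mm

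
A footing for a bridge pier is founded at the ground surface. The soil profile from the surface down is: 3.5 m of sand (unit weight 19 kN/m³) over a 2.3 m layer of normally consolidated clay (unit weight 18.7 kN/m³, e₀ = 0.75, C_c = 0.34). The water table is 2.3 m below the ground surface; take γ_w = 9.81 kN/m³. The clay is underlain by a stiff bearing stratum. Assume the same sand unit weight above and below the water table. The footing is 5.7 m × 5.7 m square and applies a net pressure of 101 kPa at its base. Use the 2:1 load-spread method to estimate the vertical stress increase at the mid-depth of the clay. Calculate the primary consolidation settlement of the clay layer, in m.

S_c ≈ 0.075 m

Mid-depth of clay below the ground surface: z = 3.5 + 2.3/2 = 4.65 m.
Total vertical stress at mid-clay: σ_v = 19×3.5 + 18.7×1.15 = 88.005 kPa.
Pore pressure: u = 9.81×(4.65 − 2.3) = 23.054 kPa.
Initial effective stress: σ'_0 = σ_v − u = 88.005 − 23.054 = 64.951 kPa.
Stress increase at mid-clay by the 2:1 spreading method:
Δσ = qBL/((B+z)(L+z)) = 101×5.7×5.7/((5.7+4.65)(5.7+4.65)) = 30.633 kPa
Final effective stress: σ'_f = σ'_0 + Δσ = 64.951 + 30.633 = 95.584 kPa.
Normally consolidated clay, so the full stress increment lies on the virgin compression line:
S_c = C_c·H/(1+e₀)·log₁₀(σ'_f/σ'_0) = 0.34×2.3/(1+0.75)×log₁₀(95.584/64.951)
    = 0.44686 × 0.1678 = 0.07498 m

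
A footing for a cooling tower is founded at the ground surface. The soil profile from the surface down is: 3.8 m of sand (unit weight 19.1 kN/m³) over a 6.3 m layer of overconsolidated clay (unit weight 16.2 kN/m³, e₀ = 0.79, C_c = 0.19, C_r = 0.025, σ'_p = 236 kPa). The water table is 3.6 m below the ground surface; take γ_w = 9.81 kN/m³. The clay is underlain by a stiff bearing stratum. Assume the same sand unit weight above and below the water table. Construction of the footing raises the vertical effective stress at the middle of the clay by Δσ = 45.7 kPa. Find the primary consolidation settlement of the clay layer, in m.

S_c ≈ 0.0156 m

Mid-depth of clay below the ground surface: z = 3.8 + 6.3/2 = 6.95 m.
Total vertical stress at mid-clay: σ_v = 19.1×3.8 + 16.2×3.15 = 123.61 kPa.
Pore pressure: u = 9.81×(6.95 − 3.6) = 32.864 kPa.
Initial effective stress: σ'_0 = σ_v − u = 123.61 − 32.864 = 90.746 kPa.
Final effective stress: σ'_f = 90.746 + 45.7 = 136.45 kPa.
σ'_f = 136.45 ≤ σ'_p = 236 kPa, so the clay remains overconsolidated and only the recompression index applies:
S_c = C_r·H/(1+e₀)·log₁₀(σ'_f/σ'_0) = 0.025×6.3/1.79×log₁₀(136.45/90.746)
    = 0.08799 × 0.17715 = 0.01559 m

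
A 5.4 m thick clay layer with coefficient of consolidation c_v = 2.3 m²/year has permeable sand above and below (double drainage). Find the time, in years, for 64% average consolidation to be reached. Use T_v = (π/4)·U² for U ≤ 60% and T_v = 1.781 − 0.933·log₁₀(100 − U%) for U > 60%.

t ≈ 1.04 years

Drainage path length: H_d = H/2 = 2.7 m (double drainage).
U > 60%: T_v = 1.781 − 0.933·log₁₀(100 − 64) = 0.32897.
t = T_v·H_d²/c_v = 0.32897×2.7²/2.3 = 1.043 years.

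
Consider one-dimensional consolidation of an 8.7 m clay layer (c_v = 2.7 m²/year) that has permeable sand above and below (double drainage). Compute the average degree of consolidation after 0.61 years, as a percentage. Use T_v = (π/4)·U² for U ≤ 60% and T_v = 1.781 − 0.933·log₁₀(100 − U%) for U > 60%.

U ≈ 33.3 %

Drainage path length: H_d = H/2 = 4.35 m (double drainage).
T_v = c_v·t/H_d² = 2.7×0.61/4.35² = 0.087039.
T_v = 0.087039 corresponds to the U ≤ 60% branch:
U = √(4T_v/π) = 0.3329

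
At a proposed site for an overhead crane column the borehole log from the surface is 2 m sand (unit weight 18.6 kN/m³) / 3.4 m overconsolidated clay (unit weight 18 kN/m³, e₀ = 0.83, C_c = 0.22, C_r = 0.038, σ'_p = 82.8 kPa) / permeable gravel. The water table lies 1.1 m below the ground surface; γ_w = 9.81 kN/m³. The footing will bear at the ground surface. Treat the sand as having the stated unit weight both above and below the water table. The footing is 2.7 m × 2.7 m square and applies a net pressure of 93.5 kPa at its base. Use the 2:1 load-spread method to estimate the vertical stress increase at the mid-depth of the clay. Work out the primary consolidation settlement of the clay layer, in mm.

S_c ≈ 10.2 mm

Mid-depth of clay below the ground surface: z = 2 + 3.4/2 = 3.7 m.
Total vertical stress at mid-clay: σ_v = 18.6×2 + 18×1.7 = 67.8 kPa.
Pore pressure: u = 9.81×(3.7 − 1.1) = 25.506 kPa.
Initial effective stress: σ'_0 = σ_v − u = 67.8 − 25.506 = 42.294 kPa.
Stress increase at mid-clay by the 2:1 spreading method:
Δσ = qBL/((B+z)(L+z)) = 93.5×2.7×2.7/((2.7+3.7)(2.7+3.7)) = 16.641 kPa
Final effective stress: σ'_f = 42.294 + 16.641 = 58.935 kPa.
σ'_f = 58.935 ≤ σ'_p = 82.8 kPa, so the clay remains overconsolidated and only the recompression index applies:
S_c = C_r·H/(1+e₀)·log₁₀(σ'_f/σ'_0) = 0.038×3.4/1.83×log₁₀(58.935/42.294)
    = 0.0706 × 0.14409 = 0.01017 m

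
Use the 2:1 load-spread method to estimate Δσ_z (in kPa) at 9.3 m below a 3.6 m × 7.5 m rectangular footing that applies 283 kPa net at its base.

By the 2:1 method the load spreads at 1 horizontal : 2 vertical, so at depth z the loaded area has grown by z in each plan dimension:
Δσ = qBL/((B+z)(L+z)) = 283×3.6×7.5/((3.6+9.3)(7.5+9.3)) = 35.257 kPa

Δσ_z ≈ 35.3 kPa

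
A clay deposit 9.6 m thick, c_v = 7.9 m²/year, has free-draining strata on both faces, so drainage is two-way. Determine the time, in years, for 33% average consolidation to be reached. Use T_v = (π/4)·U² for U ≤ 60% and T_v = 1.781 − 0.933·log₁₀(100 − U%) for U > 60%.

t ≈ 0.249 years

Drainage path length: H_d = H/2 = 4.8 m (double drainage).
U ≤ 60%: T_v = (π/4)·U² = (π/4)×0.33² = 0.08553.
t = T_v·H_d²/c_v = 0.08553×4.8²/7.9 = 0.2494 years.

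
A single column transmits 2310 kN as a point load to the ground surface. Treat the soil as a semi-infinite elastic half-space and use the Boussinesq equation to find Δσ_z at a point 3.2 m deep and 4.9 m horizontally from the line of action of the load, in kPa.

Boussinesq vertical stress below a point load on an elastic half-space:
Δσ_z = 3P/(2πz²) · [1 + (r/z)²]^(−5/2)
r/z = 4.9/3.2 = 1.5312; [1+(r/z)²]^(−5/2) = 0.048876.
Δσ_z = 3×2310/(2π×3.2²) × 0.048876 = 107.71 × 0.048876 = 5.264 kPa

Δσ_z ≈ 5.26 kPa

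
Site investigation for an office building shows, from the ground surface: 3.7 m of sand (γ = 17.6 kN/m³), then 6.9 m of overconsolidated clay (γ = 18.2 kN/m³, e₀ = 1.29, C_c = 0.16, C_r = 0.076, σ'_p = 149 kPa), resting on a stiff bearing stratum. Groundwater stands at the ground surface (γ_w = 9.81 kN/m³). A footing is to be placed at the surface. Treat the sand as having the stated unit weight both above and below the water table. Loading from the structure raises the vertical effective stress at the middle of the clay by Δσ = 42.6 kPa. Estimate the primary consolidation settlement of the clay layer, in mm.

Mid-depth of clay below the ground surface: z = 3.7 + 6.9/2 = 7.15 m.
Total vertical stress at mid-clay: σ_v = 17.6×3.7 + 18.2×3.45 = 127.91 kPa.
Pore pressure: u = 9.81×(7.15 − 0) = 70.142 kPa.
Initial effective stress: σ'_0 = σ_v − u = 127.91 − 70.142 = 57.768 kPa.
Final effective stress: σ'_f = 57.768 + 42.6 = 100.37 kPa.
σ'_f = 100.37 ≤ σ'_p = 149 kPa, so the clay remains overconsolidated and only the recompression index applies:
S_c = C_r·H/(1+e₀)·log₁₀(σ'_f/σ'_0) = 0.076×6.9/2.29×log₁₀(100.37/57.768)
    = 0.229 × 0.23992 = 0.05494 m

S_c ≈ 54.9 mm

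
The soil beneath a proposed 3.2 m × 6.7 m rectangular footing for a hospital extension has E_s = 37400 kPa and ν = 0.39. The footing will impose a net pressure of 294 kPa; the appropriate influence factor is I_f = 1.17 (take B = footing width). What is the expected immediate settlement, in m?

S_e ≈ 0.025 m

Immediate (elastic) settlement: S_e = q·B·(1−ν²)/E_s · I_f.
S_e = 294 × 3.2 × (1 − 0.39²) / 37400 × 1.17
    = 294 × 3.2 × 0.8479 / 37400 × 1.17
    = 0.02495 m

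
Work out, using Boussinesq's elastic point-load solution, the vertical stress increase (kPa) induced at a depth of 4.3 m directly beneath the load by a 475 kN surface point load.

Boussinesq vertical stress below a point load on an elastic half-space:
Δσ_z = 3P/(2πz²) · [1 + (r/z)²]^(−5/2)
r/z = 0/4.3 = 0; [1+(r/z)²]^(−5/2) = 1.
Δσ_z = 3×475/(2π×4.3²) × 1 = 12.266 × 1 = 12.27 kPa

Δσ_z ≈ 12.3 kPa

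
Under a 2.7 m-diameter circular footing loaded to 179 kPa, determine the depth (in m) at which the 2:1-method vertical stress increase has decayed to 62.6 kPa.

z ≈ 1.87 m

2:1 spreading — at depth z the loaded area has grown by z in each plan dimension:
qD²/(D+z)² = Δσ_z ⇒ z = D(√(q/Δσ_z) − 1) = 2.7×(√(179/62.6) − 1) = 1.866 m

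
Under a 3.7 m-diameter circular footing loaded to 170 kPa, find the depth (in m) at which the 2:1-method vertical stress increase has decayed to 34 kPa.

2:1 spreading — at depth z the loaded area has grown by z in each plan dimension:
qD²/(D+z)² = Δσ_z ⇒ z = D(√(q/Δσ_z) − 1) = 3.7×(√(170/34) − 1) = 4.573 m

z ≈ 4.57 m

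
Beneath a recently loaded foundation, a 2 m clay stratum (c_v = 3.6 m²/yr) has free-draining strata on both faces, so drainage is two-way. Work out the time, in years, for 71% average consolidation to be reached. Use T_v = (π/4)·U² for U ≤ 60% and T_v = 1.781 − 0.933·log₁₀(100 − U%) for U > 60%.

Drainage path length: H_d = H/2 = 1 m (double drainage).
U > 60%: T_v = 1.781 − 0.933·log₁₀(100 − 71) = 0.41658.
t = T_v·H_d²/c_v = 0.41658×1²/3.6 = 0.1157 years.

t ≈ 0.116 years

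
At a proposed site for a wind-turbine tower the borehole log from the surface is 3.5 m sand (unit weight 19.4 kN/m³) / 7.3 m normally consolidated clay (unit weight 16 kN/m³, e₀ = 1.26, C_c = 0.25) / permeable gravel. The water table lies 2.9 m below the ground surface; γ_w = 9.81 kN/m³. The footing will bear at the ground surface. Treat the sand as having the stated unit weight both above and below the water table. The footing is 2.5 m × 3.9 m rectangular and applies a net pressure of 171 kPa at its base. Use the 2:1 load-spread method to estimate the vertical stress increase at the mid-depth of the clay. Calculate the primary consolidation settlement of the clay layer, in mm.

Mid-depth of clay below the ground surface: z = 3.5 + 7.3/2 = 7.15 m.
Total vertical stress at mid-clay: σ_v = 19.4×3.5 + 16×3.65 = 126.3 kPa.
Pore pressure: u = 9.81×(7.15 − 2.9) = 41.693 kPa.
Initial effective stress: σ'_0 = σ_v − u = 126.3 − 41.693 = 84.607 kPa.
Stress increase at mid-clay by the 2:1 spreading method:
Δσ = qBL/((B+z)(L+z)) = 171×2.5×3.9/((2.5+7.15)(3.9+7.15)) = 15.635 kPa
Final effective stress: σ'_f = σ'_0 + Δσ = 84.607 + 15.635 = 100.24 kPa.
Normally consolidated clay, so the full stress increment lies on the virgin compression line:
S_c = C_c·H/(1+e₀)·log₁₀(σ'_f/σ'_0) = 0.25×7.3/(1+1.26)×log₁₀(100.24/84.607)
    = 0.80752 × 0.073635 = 0.05946 m

S_c ≈ 59.5 mm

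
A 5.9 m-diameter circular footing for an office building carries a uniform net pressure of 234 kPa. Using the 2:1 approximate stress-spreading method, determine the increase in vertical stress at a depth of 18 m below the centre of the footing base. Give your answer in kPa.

By the 2:1 method the load spreads at 1 horizontal : 2 vertical, so at depth z the loaded area has grown by z in each plan dimension:
Δσ ≈ qD²/(D+z)² = 234×5.9²/(5.9+18)² = 14.26 kPa

Δσ_z ≈ 14.3 kPa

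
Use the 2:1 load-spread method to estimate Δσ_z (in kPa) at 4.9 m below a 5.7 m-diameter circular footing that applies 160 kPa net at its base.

By the 2:1 method the load spreads at 1 horizontal : 2 vertical, so at depth z the loaded area has grown by z in each plan dimension:
Δσ ≈ qD²/(D+z)² = 160×5.7²/(5.7+4.9)² = 46.266 kPa

Δσ_z ≈ 46.3 kPa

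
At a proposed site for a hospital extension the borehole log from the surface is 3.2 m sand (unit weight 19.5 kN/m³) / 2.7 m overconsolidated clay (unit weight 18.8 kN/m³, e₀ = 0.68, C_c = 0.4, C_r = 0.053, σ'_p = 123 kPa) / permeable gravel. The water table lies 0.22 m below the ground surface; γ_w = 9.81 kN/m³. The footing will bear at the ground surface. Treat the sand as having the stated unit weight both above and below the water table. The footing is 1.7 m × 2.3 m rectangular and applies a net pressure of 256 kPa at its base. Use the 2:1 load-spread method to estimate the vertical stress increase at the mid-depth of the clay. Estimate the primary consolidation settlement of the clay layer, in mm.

Mid-depth of clay below the ground surface: z = 3.2 + 2.7/2 = 4.55 m.
Total vertical stress at mid-clay: σ_v = 19.5×3.2 + 18.8×1.35 = 87.78 kPa.
Pore pressure: u = 9.81×(4.55 − 0.22) = 42.477 kPa.
Initial effective stress: σ'_0 = σ_v − u = 87.78 − 42.477 = 45.303 kPa.
Stress increase at mid-clay by the 2:1 spreading method:
Δσ = qBL/((B+z)(L+z)) = 256×1.7×2.3/((1.7+4.55)(2.3+4.55)) = 23.38 kPa
Final effective stress: σ'_f = 45.303 + 23.38 = 68.683 kPa.
σ'_f = 68.683 ≤ σ'_p = 123 kPa, so the clay remains overconsolidated and only the recompression index applies:
S_c = C_r·H/(1+e₀)·log₁₀(σ'_f/σ'_0) = 0.053×2.7/1.68×log₁₀(68.683/45.303)
    = 0.085176 × 0.18072 = 0.01539 m

S_c ≈ 15.4 mm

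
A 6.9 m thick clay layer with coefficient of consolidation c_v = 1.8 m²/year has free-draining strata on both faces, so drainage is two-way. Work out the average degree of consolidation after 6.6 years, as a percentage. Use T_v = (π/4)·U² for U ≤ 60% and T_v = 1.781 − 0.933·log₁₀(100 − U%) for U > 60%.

U ≈ 93.1 %

Drainage path length: H_d = H/2 = 3.45 m (double drainage).
T_v = c_v·t/H_d² = 1.8×6.6/3.45² = 0.99811.
T_v = 0.99811 corresponds to the U > 60% branch:
U = 1 − 10^((1.781 − T_v)/0.933)/100 = 0.931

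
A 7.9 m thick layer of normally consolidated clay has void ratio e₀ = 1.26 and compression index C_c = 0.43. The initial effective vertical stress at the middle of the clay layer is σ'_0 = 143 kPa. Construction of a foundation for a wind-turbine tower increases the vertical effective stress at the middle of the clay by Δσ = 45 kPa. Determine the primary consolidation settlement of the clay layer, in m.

S_c ≈ 0.179 m

Final effective stress: σ'_f = σ'_0 + Δσ = 143 + 45 = 188 kPa.
Normally consolidated clay, so the full stress increment lies on the virgin compression line:
S_c = C_c·H/(1+e₀)·log₁₀(σ'_f/σ'_0) = 0.43×7.9/(1+1.26)×log₁₀(188/143)
    = 1.5031 × 0.11882 = 0.1786 m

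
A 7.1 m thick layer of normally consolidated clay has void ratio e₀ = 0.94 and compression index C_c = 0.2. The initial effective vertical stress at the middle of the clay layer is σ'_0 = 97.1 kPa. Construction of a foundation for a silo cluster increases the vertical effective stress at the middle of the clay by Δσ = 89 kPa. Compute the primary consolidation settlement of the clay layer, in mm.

S_c ≈ 207 mm

Final effective stress: σ'_f = σ'_0 + Δσ = 97.1 + 89 = 186.1 kPa.
Normally consolidated clay, so the full stress increment lies on the virgin compression line:
S_c = C_c·H/(1+e₀)·log₁₀(σ'_f/σ'_0) = 0.2×7.1/(1+0.94)×log₁₀(186.1/97.1)
    = 0.73196 × 0.28253 = 0.2068 m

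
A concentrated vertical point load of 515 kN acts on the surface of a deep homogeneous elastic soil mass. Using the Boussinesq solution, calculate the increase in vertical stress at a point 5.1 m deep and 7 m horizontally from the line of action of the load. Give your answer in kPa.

Δσ_z ≈ 0.669 kPa

Boussinesq vertical stress below a point load on an elastic half-space:
Δσ_z = 3P/(2πz²) · [1 + (r/z)²]^(−5/2)
r/z = 7/5.1 = 1.3725; [1+(r/z)²]^(−5/2) = 0.070803.
Δσ_z = 3×515/(2π×5.1²) × 0.070803 = 9.4538 × 0.070803 = 0.6694 kPa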